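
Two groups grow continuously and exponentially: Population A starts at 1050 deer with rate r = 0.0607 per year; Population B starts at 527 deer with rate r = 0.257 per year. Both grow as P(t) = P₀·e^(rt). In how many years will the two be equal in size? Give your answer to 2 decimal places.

1050·e^(0.0607t) = 527·e^(0.257t)
1050/527 = e^((0.257 − 0.0607)t) → ln(1.99241) = 0.1963·t
t = 0.68934 / 0.1963

t ≈ 3.51 years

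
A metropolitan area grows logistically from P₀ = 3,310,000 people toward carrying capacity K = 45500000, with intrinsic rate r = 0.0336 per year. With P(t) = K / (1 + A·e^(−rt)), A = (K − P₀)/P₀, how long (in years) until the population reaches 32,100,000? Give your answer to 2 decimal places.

A = (45500000 − 3310000)/3310000 = 12.74622
32100000 = 45500000/(1 + 12.74622·e^(−0.0336t)) → 1 + 12.74622·e^(−0.0336t) = 1.41745
e^(−0.0336t) = 0.032751 → t = ln(30.53386)/0.0336 = 3.41884/0.0336

t ≈ 101.75 years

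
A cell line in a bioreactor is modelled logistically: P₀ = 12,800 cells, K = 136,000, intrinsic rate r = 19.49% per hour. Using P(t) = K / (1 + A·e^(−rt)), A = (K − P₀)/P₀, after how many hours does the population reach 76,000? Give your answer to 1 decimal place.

A = (136000 − 12800)/12800 = 9.625
76000 = 136000/(1 + 9.625·e^(−0.1949t)) → 1 + 9.625·e^(−0.1949t) = 1.78947
e^(−0.1949t) = 0.082023 → t = ln(12.19167)/0.1949 = 2.50075/0.1949

t ≈ 12.8 hours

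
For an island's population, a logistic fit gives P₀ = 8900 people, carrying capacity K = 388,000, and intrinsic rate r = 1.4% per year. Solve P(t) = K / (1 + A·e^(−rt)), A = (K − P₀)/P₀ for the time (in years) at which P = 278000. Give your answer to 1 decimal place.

A = (388000 − 8900)/8900 = 42.59551
278000 = 388000/(1 + 42.59551·e^(−0.014t)) → 1 + 42.59551·e^(−0.014t) = 1.39568
e^(−0.014t) = 0.009289 → t = ln(107.65046)/0.014 = 4.67889/0.014

t ≈ 334.2 years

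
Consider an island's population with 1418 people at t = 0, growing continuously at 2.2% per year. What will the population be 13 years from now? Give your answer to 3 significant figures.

P(13) = 1418 · e^(0.022·13) = 1418 · e^(0.286)
= 1418 · 1.33109 ≈ 1887.49

≈ 1,890 people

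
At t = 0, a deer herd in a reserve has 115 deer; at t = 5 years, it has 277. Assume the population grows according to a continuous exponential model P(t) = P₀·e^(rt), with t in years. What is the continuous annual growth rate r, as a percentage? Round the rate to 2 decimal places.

277 = 115 · e^(r·5)
e^(5r) = 277/115 = 2.4087
r = ln(2.4087) / 5 = 0.87909 / 5

r ≈ 17.58% per year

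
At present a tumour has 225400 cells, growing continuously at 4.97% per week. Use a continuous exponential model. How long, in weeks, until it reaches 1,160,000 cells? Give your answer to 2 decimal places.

1160000 = 225400 · e^(0.0497·t)
t = ln(1160000/225400) / 0.0497 = ln(5.14641) / 0.0497 = 1.6383 / 0.0497

t ≈ 32.96 weeks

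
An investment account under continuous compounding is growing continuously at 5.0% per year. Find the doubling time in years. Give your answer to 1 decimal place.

doubling time ≈ 13.9 years

doubling time = ln(2) / |r| = 0.69315 / 0.05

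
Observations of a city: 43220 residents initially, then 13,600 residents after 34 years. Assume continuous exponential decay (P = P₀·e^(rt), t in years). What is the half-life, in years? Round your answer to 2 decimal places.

r = ln(13600/43220) / 34 = ln(0.31467) / 34 ≈ -0.034007 per year
half-life = ln 2 / |r| = 0.69315 / 0.034007

half-life ≈ 20.38 years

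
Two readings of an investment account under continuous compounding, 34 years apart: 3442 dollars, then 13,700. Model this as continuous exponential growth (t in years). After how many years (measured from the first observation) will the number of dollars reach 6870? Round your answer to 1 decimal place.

t ≈ 17.0 years

r = ln(13700/3442) / 34 ≈ 0.040628 per year
t = ln(6870/3442) / r = 0.69111 / 0.040628 ≈ 17.011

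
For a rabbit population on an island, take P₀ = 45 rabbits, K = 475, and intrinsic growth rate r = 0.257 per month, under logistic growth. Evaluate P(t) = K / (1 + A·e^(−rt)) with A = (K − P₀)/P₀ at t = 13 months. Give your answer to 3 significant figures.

A = (475 − 45)/45 = 9.55556
P(13) = 475 / (1 + 9.55556·e^(−0.257·13)) = 475 / (1 + 9.55556·0.035402)
= 475 / 1.33828 ≈ 354.93

≈ 355 rabbits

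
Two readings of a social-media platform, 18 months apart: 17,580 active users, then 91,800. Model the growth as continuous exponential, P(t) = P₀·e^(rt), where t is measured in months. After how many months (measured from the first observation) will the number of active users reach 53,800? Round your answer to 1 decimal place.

r = ln(91800/17580) / 18 ≈ 0.091825 per month
t = ln(53800/17580) / r = 1.11851 / 0.091825 ≈ 12.181

t ≈ 12.2 months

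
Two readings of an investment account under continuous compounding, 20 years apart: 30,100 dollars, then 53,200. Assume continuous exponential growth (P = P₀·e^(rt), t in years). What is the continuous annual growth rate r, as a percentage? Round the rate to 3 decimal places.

53200 = 30100 · e^(r·20)
e^(20r) = 53200/30100 = 1.76744
r = ln(1.76744) / 20 = 0.56953 / 20

r ≈ 2.848% per year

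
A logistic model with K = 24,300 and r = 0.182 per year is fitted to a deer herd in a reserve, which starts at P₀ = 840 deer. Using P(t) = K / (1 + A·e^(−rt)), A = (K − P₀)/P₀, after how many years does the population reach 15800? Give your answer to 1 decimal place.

t ≈ 21.7 years

A = (24300 − 840)/840 = 27.92857
15800 = 24300/(1 + 27.92857·e^(−0.182t)) → 1 + 27.92857·e^(−0.182t) = 1.53797
e^(−0.182t) = 0.019263 → t = ln(51.91429)/0.182 = 3.94959/0.182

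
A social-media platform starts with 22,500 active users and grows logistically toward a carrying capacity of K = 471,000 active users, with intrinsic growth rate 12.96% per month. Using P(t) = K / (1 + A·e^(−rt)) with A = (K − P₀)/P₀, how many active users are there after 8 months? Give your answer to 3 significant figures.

≈ 58,400 active users

A = (471000 − 22500)/22500 = 19.93333
P(8) = 471000 / (1 + 19.93333·e^(−0.1296·8)) = 471000 / (1 + 19.93333·0.354588)
= 471000 / 8.06811 ≈ 58377.97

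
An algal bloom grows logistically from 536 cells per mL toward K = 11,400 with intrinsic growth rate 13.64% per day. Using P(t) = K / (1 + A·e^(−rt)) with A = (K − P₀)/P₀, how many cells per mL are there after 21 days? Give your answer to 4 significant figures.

≈ 5,288 cells per mL

A = (11400 − 536)/536 = 20.26866
P(21) = 11400 / (1 + 20.26866·e^(−0.1364·21)) = 11400 / (1 + 20.26866·0.057017)
= 11400 / 2.15566 ≈ 5288.39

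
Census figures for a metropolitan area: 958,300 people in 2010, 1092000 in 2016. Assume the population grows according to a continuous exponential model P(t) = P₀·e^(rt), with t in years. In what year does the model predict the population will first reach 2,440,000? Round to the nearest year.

r = ln(1092000/958300) / 6 = 0.13061/6 ≈ 0.021768 per year
t = ln(2440000/958300) / r = 0.93459/0.021768 ≈ 42.94 years after 2010

year 2053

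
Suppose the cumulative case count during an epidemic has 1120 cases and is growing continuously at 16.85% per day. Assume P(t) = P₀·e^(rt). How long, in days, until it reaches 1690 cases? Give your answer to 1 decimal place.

t ≈ 2.4 days

1690 = 1120 · e^(0.1685·t)
t = ln(1690/1120) / 0.1685 = ln(1.50893) / 0.1685 = 0.4114 / 0.1685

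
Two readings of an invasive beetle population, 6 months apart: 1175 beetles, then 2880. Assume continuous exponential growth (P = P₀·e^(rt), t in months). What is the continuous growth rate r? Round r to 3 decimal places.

r ≈ 0.149 per month

2880 = 1175 · e^(r·6)
e^(6r) = 2880/1175 = 2.45106
r = ln(2.45106) / 6 = 0.89652 / 6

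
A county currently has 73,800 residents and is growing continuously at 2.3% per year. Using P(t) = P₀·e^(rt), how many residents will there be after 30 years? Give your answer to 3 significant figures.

P(30) = 73800 · e^(0.023·30) = 73800 · e^(0.69)
= 73800 · 1.99372 ≈ 147136.21

≈ 147,000 residents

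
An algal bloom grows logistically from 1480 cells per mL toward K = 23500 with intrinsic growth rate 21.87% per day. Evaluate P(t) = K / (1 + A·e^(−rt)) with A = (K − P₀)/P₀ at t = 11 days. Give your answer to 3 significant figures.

≈ 10,000 cells per mL

A = (23500 − 1480)/1480 = 14.87838
P(11) = 23500 / (1 + 14.87838·e^(−0.2187·11)) = 23500 / (1 + 14.87838·0.090202)
= 23500 / 2.34206 ≈ 10033.88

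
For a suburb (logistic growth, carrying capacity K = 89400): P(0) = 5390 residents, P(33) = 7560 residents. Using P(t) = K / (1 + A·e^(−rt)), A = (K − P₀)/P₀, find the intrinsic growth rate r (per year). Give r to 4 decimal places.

A = (89400 − 5390)/5390 = 15.58627
7560 = 89400/(1 + 15.58627·e^(−r·33)) → e^(−33r) = (11.8254 − 1)/15.58627 = 0.694547
r = −ln(0.694547)/33 = 0.3645/33

r ≈ 0.0110 per year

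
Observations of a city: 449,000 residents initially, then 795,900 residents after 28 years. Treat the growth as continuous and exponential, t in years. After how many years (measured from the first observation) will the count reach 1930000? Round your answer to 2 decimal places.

t ≈ 71.33 years

r = ln(795900/449000) / 28 ≈ 0.020445 per year
t = ln(1930000/449000) / r = 1.45825 / 0.020445 ≈ 71.327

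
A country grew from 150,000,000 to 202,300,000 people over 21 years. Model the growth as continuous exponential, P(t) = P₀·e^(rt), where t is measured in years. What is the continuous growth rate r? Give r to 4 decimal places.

202300000 = 150000000 · e^(r·21)
e^(21r) = 202300000/150000000 = 1.34867
r = ln(1.34867) / 21 = 0.29912 / 21

r ≈ 0.0142 per year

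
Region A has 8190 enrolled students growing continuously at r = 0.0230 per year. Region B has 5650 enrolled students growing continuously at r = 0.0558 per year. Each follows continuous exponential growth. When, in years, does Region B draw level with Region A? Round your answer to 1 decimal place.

t ≈ 11.3 years

8190·e^(0.023t) = 5650·e^(0.0558t)
8190/5650 = e^((0.0558 − 0.023)t) → ln(1.44956) = 0.0328·t
t = 0.37126 / 0.0328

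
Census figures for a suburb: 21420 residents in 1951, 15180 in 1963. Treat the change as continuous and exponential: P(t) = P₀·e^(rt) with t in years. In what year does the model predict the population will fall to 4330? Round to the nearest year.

r = ln(15180/21420) / 12 = -0.34435/12 ≈ -0.028696 per year
t = ln(4330/21420) / r = -1.59876/-0.028696 ≈ 55.71 years after 1951

year 2007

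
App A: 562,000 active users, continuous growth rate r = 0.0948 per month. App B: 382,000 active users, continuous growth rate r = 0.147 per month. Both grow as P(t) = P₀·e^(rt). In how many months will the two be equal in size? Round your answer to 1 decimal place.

t ≈ 7.4 months

562000·e^(0.0948t) = 382000·e^(0.147t)
562000/382000 = e^((0.147 − 0.0948)t) → ln(1.4712) = 0.0522·t
t = 0.38608 / 0.0522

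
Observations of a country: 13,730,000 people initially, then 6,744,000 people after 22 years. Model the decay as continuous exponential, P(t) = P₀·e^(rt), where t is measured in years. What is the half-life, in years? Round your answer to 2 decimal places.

half-life ≈ 21.45 years

r = ln(6744000/13730000) / 22 = ln(0.49119) / 22 ≈ -0.032315 per year
half-life = ln 2 / |r| = 0.69315 / 0.032315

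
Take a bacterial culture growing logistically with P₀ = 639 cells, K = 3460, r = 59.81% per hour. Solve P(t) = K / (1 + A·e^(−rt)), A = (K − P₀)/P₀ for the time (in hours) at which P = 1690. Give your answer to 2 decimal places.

A = (3460 − 639)/639 = 4.41471
1690 = 3460/(1 + 4.41471·e^(−0.5981t)) → 1 + 4.41471·e^(−0.5981t) = 2.04734
e^(−0.5981t) = 0.237238 → t = ln(4.21518)/0.5981 = 1.43869/0.5981

t ≈ 2.41 hours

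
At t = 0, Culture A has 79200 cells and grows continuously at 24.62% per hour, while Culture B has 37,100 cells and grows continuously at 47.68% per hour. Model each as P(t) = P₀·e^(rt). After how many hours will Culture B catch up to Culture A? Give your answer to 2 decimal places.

79200·e^(0.2462t) = 37100·e^(0.4768t)
79200/37100 = e^((0.4768 − 0.2462)t) → ln(2.13477) = 0.2306·t
t = 0.75836 / 0.2306

t ≈ 3.29 hours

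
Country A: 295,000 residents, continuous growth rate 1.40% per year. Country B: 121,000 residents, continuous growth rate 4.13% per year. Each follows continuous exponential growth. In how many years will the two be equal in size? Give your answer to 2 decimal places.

295000·e^(0.014t) = 121000·e^(0.0413t)
295000/121000 = e^((0.0413 − 0.014)t) → ln(2.43802) = 0.0273·t
t = 0.89118 / 0.0273

t ≈ 32.64 years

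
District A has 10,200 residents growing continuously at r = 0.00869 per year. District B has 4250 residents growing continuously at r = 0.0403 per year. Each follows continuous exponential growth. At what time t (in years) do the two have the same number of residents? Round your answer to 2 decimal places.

10200·e^(0.00869t) = 4250·e^(0.0403t)
10200/4250 = e^((0.0403 − 0.00869)t) → ln(2.4) = 0.03161·t
t = 0.87547 / 0.03161

t ≈ 27.70 years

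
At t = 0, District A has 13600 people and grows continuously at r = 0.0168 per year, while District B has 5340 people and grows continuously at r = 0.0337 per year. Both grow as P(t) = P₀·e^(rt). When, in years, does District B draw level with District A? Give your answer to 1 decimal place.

t ≈ 55.3 years

13600·e^(0.0168t) = 5340·e^(0.0337t)
13600/5340 = e^((0.0337 − 0.0168)t) → ln(2.54682) = 0.0169·t
t = 0.93484 / 0.0169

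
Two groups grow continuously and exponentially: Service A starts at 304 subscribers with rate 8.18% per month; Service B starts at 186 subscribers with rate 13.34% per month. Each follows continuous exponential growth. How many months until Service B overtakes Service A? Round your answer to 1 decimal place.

t ≈ 9.5 months

304·e^(0.0818t) = 186·e^(0.1334t)
304/186 = e^((0.1334 − 0.0818)t) → ln(1.63441) = 0.0516·t
t = 0.49128 / 0.0516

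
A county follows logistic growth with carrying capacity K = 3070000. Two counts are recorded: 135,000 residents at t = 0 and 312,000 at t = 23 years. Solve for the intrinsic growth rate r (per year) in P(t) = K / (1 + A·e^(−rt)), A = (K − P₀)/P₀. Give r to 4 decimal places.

A = (3070000 − 135000)/135000 = 21.74074
312000 = 3070000/(1 + 21.74074·e^(−r·23)) → e^(−23r) = (9.83974 − 1)/21.74074 = 0.406598
r = −ln(0.406598)/23 = 0.89993/23

r ≈ 0.0391 per year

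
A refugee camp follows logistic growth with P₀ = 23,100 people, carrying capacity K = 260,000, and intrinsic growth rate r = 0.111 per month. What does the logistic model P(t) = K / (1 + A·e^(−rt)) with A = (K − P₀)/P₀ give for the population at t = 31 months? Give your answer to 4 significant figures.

≈ 195,700 people

A = (260000 − 23100)/23100 = 10.25541
P(31) = 260000 / (1 + 10.25541·e^(−0.111·31)) = 260000 / (1 + 10.25541·0.032033)
= 260000 / 1.32851 ≈ 195708.29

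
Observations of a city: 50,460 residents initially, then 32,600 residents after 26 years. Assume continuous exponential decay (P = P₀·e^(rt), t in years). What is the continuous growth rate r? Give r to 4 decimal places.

32600 = 50460 · e^(r·26)
e^(26r) = 32600/50460 = 0.64606
r = ln(0.64606) / 26 = -0.43687 / 26

r ≈ -0.0168 per year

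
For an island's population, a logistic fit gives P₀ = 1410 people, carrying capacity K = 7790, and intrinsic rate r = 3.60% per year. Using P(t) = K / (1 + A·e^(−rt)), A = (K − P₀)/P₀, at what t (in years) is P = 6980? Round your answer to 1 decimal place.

t ≈ 101.8 years

A = (7790 − 1410)/1410 = 4.52482
6980 = 7790/(1 + 4.52482·e^(−0.036t)) → 1 + 4.52482·e^(−0.036t) = 1.11605
e^(−0.036t) = 0.025646 → t = ln(38.99168)/0.036 = 3.66335/0.036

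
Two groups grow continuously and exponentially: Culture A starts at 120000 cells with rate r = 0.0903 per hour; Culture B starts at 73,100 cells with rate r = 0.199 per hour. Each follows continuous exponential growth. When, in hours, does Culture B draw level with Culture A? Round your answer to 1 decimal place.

120000·e^(0.0903t) = 73100·e^(0.199t)
120000/73100 = e^((0.199 − 0.0903)t) → ln(1.64159) = 0.1087·t
t = 0.49566 / 0.1087

t ≈ 4.6 hours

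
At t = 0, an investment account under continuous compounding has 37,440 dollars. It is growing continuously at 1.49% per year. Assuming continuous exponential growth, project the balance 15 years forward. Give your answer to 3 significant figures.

≈ 46,800 dollars

P(15) = 37440 · e^(0.0149·15) = 37440 · e^(0.2235)
= 37440 · 1.25045 ≈ 46816.68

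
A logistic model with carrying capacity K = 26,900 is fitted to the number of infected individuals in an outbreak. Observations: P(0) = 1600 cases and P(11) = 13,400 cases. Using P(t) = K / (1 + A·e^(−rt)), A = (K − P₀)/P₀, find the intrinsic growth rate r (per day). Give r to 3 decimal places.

r ≈ 0.250 per day

A = (26900 − 1600)/1600 = 15.8125
13400 = 26900/(1 + 15.8125·e^(−r·11)) → e^(−11r) = (2.00746 − 1)/15.8125 = 0.063713
r = −ln(0.063713)/11 = 2.75337/11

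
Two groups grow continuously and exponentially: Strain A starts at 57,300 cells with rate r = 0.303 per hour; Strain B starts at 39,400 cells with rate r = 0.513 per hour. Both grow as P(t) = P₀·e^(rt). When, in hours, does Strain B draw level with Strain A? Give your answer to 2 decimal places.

t ≈ 1.78 hours

57300·e^(0.303t) = 39400·e^(0.513t)
57300/39400 = e^((0.513 − 0.303)t) → ln(1.45431) = 0.21·t
t = 0.37453 / 0.21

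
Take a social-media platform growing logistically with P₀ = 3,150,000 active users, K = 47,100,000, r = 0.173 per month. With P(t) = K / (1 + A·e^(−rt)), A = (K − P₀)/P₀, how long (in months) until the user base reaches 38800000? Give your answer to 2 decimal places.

A = (47100000 − 3150000)/3150000 = 13.95238
38800000 = 47100000/(1 + 13.95238·e^(−0.173t)) → 1 + 13.95238·e^(−0.173t) = 1.21392
e^(−0.173t) = 0.015332 → t = ln(65.22318)/0.173 = 4.17781/0.173

t ≈ 24.15 months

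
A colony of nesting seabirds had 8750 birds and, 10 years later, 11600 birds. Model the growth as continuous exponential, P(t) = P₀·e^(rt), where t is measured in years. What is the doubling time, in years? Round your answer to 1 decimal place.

r = ln(11600/8750) / 10 = ln(1.32571) / 10 ≈ 0.028195 per year
doubling time = ln 2 / |r| = 0.69315 / 0.028195

doubling time ≈ 24.6 years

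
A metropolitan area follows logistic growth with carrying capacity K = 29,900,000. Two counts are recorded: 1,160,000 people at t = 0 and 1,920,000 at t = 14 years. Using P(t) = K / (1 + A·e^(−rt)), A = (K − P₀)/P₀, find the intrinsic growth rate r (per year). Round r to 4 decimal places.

r ≈ 0.0379 per year

A = (29900000 − 1160000)/1160000 = 24.77586
1920000 = 29900000/(1 + 24.77586·e^(−r·14)) → e^(−14r) = (15.57292 − 1)/24.77586 = 0.58819
r = −ln(0.58819)/14 = 0.53071/14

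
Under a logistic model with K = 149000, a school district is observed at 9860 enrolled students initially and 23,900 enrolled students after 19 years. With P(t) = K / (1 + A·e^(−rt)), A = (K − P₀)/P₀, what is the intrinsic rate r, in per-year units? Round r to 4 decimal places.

r ≈ 0.0522 per year

A = (149000 − 9860)/9860 = 14.11156
23900 = 149000/(1 + 14.11156·e^(−r·19)) → e^(−19r) = (6.23431 − 1)/14.11156 = 0.370923
r = −ln(0.370923)/19 = 0.99176/19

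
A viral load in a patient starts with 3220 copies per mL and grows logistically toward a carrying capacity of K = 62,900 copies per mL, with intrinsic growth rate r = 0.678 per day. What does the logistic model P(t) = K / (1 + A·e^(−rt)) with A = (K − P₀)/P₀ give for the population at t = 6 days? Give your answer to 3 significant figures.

A = (62900 − 3220)/3220 = 18.53416
P(6) = 62900 / (1 + 18.53416·e^(−0.678·6)) = 62900 / (1 + 18.53416·0.017112)
= 62900 / 1.31715 ≈ 47754.67

≈ 47,800 copies per mL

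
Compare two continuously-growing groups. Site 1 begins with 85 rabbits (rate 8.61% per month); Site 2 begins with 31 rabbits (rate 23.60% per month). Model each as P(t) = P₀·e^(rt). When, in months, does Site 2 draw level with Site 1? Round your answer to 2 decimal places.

85·e^(0.0861t) = 31·e^(0.236t)
85/31 = e^((0.236 − 0.0861)t) → ln(2.74194) = 0.1499·t
t = 1.00866 / 0.1499

t ≈ 6.73 months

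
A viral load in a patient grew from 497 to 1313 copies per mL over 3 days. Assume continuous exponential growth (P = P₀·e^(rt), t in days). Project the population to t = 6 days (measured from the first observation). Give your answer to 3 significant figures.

≈ 3,470 copies per mL

r = ln(1313/497) / 3 ≈ 0.323827 per day
P(6) = 497 · e^(0.323827·6) = 497 · 6.97938 ≈ 3468.75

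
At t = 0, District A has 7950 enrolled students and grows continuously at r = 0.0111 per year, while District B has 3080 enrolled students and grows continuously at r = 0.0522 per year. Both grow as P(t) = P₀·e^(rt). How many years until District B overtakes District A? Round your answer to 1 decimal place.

t ≈ 23.1 years

7950·e^(0.0111t) = 3080·e^(0.0522t)
7950/3080 = e^((0.0522 − 0.0111)t) → ln(2.58117) = 0.0411·t
t = 0.94824 / 0.0411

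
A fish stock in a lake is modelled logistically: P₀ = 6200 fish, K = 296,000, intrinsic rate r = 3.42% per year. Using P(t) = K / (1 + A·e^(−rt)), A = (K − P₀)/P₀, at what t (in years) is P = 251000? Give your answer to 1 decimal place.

A = (296000 − 6200)/6200 = 46.74194
251000 = 296000/(1 + 46.74194·e^(−0.0342t)) → 1 + 46.74194·e^(−0.0342t) = 1.17928
e^(−0.0342t) = 0.003836 → t = ln(260.71613)/0.0342 = 5.56343/0.0342

t ≈ 162.7 years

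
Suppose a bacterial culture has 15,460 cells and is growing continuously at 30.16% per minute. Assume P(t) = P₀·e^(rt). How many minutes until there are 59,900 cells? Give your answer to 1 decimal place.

t ≈ 4.5 minutes

59900 = 15460 · e^(0.3016·t)
t = ln(59900/15460) / 0.3016 = ln(3.87451) / 0.3016 = 1.35442 / 0.3016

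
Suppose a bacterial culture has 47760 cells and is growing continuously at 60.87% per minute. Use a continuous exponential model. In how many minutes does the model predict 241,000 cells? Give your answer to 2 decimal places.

241000 = 47760 · e^(0.6087·t)
t = ln(241000/47760) / 0.6087 = ln(5.04606) / 0.6087 = 1.61861 / 0.6087

t ≈ 2.66 minutes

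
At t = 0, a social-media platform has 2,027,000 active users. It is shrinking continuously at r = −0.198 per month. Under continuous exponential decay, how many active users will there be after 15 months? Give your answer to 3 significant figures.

P(15) = 2027000 · e^(-0.198·15) = 2027000 · e^(-2.97)
= 2027000 · 0.0513 ≈ 103991.81

≈ 104,000 active users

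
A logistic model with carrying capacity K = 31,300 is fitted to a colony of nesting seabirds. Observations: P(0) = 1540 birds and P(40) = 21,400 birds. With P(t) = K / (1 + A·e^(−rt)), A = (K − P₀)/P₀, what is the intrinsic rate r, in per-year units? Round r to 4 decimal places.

r ≈ 0.0933 per year

A = (31300 − 1540)/1540 = 19.32468
21400 = 31300/(1 + 19.32468·e^(−r·40)) → e^(−40r) = (1.46262 − 1)/19.32468 = 0.023939
r = −ln(0.023939)/40 = 3.73224/40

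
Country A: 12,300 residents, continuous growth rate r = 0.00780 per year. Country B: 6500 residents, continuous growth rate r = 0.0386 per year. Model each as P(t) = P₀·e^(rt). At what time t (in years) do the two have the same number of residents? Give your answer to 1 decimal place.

12300·e^(0.0078t) = 6500·e^(0.0386t)
12300/6500 = e^((0.0386 − 0.0078)t) → ln(1.89231) = 0.0308·t
t = 0.6378 / 0.0308

t ≈ 20.7 years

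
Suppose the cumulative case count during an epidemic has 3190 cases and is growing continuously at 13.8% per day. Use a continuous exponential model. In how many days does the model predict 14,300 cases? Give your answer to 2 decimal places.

t ≈ 10.87 days

14300 = 3190 · e^(0.138·t)
t = ln(14300/3190) / 0.138 = ln(4.48276) / 0.138 = 1.50024 / 0.138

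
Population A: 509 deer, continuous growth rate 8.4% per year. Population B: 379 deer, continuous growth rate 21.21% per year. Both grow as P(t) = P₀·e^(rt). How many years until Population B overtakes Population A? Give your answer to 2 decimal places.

509·e^(0.084t) = 379·e^(0.2121t)
509/379 = e^((0.2121 − 0.084)t) → ln(1.34301) = 0.1281·t
t = 0.29491 / 0.1281

t ≈ 2.30 years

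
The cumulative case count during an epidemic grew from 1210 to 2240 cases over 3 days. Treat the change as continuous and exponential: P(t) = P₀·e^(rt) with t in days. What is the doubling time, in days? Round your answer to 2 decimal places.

r = ln(2240/1210) / 3 = ln(1.85124) / 3 ≈ 0.205285 per day
doubling time = ln 2 / |r| = 0.69315 / 0.205285

doubling time ≈ 3.38 days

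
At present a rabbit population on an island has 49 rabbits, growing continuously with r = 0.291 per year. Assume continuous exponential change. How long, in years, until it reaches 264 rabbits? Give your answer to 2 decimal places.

t ≈ 5.79 years

264 = 49 · e^(0.291·t)
t = ln(264/49) / 0.291 = ln(5.38776) / 0.291 = 1.68413 / 0.291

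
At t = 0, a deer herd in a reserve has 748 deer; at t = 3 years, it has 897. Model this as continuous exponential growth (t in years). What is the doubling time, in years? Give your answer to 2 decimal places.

doubling time ≈ 11.45 years

r = ln(897/748) / 3 = ln(1.1992) / 3 ≈ 0.060551 per year
doubling time = ln 2 / |r| = 0.69315 / 0.060551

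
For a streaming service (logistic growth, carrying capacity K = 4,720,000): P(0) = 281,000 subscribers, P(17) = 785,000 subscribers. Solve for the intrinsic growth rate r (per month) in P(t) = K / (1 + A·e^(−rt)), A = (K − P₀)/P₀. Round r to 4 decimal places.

r ≈ 0.0675 per month

A = (4720000 − 281000)/281000 = 15.79715
785000 = 4720000/(1 + 15.79715·e^(−r·17)) → e^(−17r) = (6.01274 − 1)/15.79715 = 0.317319
r = −ln(0.317319)/17 = 1.14785/17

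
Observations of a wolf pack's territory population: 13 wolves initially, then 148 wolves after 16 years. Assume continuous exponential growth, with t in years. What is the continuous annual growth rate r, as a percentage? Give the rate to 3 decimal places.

r ≈ 15.202% per year

148 = 13 · e^(r·16)
e^(16r) = 148/13 = 11.38462
r = ln(11.38462) / 16 = 2.43226 / 16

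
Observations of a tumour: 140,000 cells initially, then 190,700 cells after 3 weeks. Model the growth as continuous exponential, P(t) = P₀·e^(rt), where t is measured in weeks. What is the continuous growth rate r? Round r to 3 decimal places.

r ≈ 0.103 per week

190700 = 140000 · e^(r·3)
e^(3r) = 190700/140000 = 1.36214
r = ln(1.36214) / 3 = 0.30906 / 3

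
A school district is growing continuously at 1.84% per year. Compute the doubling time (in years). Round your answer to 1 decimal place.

doubling time = ln(2) / |r| = 0.69315 / 0.0184

doubling time ≈ 37.7 years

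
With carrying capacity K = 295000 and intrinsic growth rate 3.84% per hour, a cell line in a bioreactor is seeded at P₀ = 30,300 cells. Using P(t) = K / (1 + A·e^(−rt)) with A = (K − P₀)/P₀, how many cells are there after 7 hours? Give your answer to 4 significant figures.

≈ 38,430 cells

A = (295000 − 30300)/30300 = 8.73597
P(7) = 295000 / (1 + 8.73597·e^(−0.0384·7)) = 295000 / (1 + 8.73597·0.764296)
= 295000 / 7.67687 ≈ 38427.12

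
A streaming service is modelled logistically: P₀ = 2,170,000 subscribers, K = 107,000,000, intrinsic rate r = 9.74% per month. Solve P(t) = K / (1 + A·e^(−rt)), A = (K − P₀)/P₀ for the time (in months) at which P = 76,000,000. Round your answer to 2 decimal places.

A = (107000000 − 2170000)/2170000 = 48.30876
76000000 = 107000000/(1 + 48.30876·e^(−0.0974t)) → 1 + 48.30876·e^(−0.0974t) = 1.40789
e^(−0.0974t) = 0.008443 → t = ln(118.43437)/0.0974 = 4.77436/0.0974

t ≈ 49.02 months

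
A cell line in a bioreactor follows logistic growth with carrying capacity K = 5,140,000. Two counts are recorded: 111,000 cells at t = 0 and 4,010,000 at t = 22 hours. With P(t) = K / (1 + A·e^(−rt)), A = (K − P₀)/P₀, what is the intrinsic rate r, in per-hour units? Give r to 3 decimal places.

A = (5140000 − 111000)/111000 = 45.30631
4010000 = 5140000/(1 + 45.30631·e^(−r·22)) → e^(−22r) = (1.2818 − 1)/45.30631 = 0.00622
r = −ln(0.00622)/22 = 5.08002/22

r ≈ 0.231 per hour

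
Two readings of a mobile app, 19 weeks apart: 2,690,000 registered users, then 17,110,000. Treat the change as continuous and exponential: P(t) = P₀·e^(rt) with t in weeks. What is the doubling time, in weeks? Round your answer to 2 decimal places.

r = ln(17110000/2690000) / 19 = ln(6.36059) / 19 ≈ 0.097375 per week
doubling time = ln 2 / |r| = 0.69315 / 0.097375

doubling time ≈ 7.12 weeks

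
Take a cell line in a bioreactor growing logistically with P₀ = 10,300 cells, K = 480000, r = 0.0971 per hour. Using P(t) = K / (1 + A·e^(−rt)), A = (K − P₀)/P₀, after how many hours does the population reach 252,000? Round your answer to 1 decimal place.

t ≈ 40.4 hours

A = (480000 − 10300)/10300 = 45.60194
252000 = 480000/(1 + 45.60194·e^(−0.0971t)) → 1 + 45.60194·e^(−0.0971t) = 1.90476
e^(−0.0971t) = 0.01984 → t = ln(50.40215)/0.0971 = 3.92003/0.0971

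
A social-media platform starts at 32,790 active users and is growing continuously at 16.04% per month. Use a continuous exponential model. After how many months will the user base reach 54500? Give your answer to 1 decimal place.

t ≈ 3.2 months

54500 = 32790 · e^(0.1604·t)
t = ln(54500/32790) / 0.1604 = ln(1.66209) / 0.1604 = 0.50808 / 0.1604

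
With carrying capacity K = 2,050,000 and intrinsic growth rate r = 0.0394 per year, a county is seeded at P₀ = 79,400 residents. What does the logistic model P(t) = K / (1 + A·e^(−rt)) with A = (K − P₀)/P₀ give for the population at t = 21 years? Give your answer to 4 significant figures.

≈ 173,000 residents

A = (2050000 − 79400)/79400 = 24.81864
P(21) = 2050000 / (1 + 24.81864·e^(−0.0394·21)) = 2050000 / (1 + 24.81864·0.437184)
= 2050000 / 11.85032 ≈ 172991.05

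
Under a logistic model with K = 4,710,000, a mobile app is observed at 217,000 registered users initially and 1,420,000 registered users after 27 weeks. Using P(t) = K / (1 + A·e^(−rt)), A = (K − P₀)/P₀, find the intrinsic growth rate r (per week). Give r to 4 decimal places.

A = (4710000 − 217000)/217000 = 20.70507
1420000 = 4710000/(1 + 20.70507·e^(−r·27)) → e^(−27r) = (3.3169 − 1)/20.70507 = 0.1119
r = −ln(0.1119)/27 = 2.19015/27

r ≈ 0.0811 per week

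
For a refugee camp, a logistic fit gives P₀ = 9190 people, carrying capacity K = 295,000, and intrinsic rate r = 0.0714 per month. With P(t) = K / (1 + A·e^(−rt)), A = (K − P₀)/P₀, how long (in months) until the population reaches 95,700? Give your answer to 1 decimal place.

A = (295000 − 9190)/9190 = 31.10011
95700 = 295000/(1 + 31.10011·e^(−0.0714t)) → 1 + 31.10011·e^(−0.0714t) = 3.08255
e^(−0.0714t) = 0.066963 → t = ln(14.93367)/0.0714 = 2.70362/0.0714

t ≈ 37.9 months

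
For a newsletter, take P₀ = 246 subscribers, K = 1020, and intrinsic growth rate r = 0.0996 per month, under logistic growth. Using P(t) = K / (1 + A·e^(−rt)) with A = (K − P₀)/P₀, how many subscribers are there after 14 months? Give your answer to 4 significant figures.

≈ 573.0 subscribers

A = (1020 − 246)/246 = 3.14634
P(14) = 1020 / (1 + 3.14634·e^(−0.0996·14)) = 1020 / (1 + 3.14634·0.247982)
= 1020 / 1.78024 ≈ 572.96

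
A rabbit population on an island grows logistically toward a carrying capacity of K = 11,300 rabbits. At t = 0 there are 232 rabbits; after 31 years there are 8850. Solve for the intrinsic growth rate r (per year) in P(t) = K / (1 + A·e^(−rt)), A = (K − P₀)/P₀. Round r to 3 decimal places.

r ≈ 0.166 per year

A = (11300 − 232)/232 = 47.7069
8850 = 11300/(1 + 47.7069·e^(−r·31)) → e^(−31r) = (1.27684 − 1)/47.7069 = 0.005803
r = −ln(0.005803)/31 = 5.14941/31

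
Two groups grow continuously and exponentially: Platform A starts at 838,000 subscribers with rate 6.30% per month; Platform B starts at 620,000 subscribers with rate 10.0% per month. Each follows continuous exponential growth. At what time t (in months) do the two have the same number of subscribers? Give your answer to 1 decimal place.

838000·e^(0.063t) = 620000·e^(0.1t)
838000/620000 = e^((0.1 − 0.063)t) → ln(1.35161) = 0.037·t
t = 0.3013 / 0.037

t ≈ 8.1 months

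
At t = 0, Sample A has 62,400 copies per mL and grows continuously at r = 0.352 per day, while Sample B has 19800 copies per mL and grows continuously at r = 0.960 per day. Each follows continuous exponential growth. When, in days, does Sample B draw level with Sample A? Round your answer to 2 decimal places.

t ≈ 1.89 days

62400·e^(0.352t) = 19800·e^(0.96t)
62400/19800 = e^((0.96 − 0.352)t) → ln(3.15152) = 0.608·t
t = 1.14788 / 0.608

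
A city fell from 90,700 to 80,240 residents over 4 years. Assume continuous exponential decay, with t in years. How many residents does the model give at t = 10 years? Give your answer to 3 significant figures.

r = ln(80240/90700) / 4 ≈ -0.030634 per year
P(10) = 90700 · e^(-0.030634·10) = 90700 · 0.73614 ≈ 66767.69

≈ 66,800 residents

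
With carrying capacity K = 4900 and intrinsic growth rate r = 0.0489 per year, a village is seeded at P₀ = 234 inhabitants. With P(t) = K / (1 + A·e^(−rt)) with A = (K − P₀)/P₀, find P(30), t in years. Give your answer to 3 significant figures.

≈ 875 inhabitants

A = (4900 − 234)/234 = 19.94017
P(30) = 4900 / (1 + 19.94017·e^(−0.0489·30)) = 4900 / (1 + 19.94017·0.230616)
= 4900 / 5.59853 ≈ 875.23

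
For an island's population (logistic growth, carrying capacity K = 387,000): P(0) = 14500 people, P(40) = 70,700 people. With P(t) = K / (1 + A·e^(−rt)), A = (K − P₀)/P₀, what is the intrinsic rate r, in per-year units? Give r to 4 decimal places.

r ≈ 0.0437 per year

A = (387000 − 14500)/14500 = 25.68966
70700 = 387000/(1 + 25.68966·e^(−r·40)) → e^(−40r) = (5.47383 − 1)/25.68966 = 0.174149
r = −ln(0.174149)/40 = 1.74784/40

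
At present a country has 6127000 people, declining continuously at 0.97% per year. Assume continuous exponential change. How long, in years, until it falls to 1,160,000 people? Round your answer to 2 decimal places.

1160000 = 6127000 · e^(-0.0097·t)
t = ln(1160000/6127000) / -0.0097 = ln(0.18933) / -0.0097 = -1.66429 / -0.0097

t ≈ 171.58 years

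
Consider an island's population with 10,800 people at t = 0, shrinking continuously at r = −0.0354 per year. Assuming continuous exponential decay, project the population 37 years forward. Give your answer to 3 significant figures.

P(37) = 10800 · e^(-0.0354·37) = 10800 · e^(-1.3098)
= 10800 · 0.26987 ≈ 2914.64

≈ 2,910 people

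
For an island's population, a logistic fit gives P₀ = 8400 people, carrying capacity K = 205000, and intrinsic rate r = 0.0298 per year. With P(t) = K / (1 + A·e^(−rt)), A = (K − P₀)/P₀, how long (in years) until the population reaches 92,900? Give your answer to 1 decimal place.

A = (205000 − 8400)/8400 = 23.40476
92900 = 205000/(1 + 23.40476·e^(−0.0298t)) → 1 + 23.40476·e^(−0.0298t) = 2.20667
e^(−0.0298t) = 0.051557 → t = ln(19.3961)/0.0298 = 2.96507/0.0298

t ≈ 99.5 years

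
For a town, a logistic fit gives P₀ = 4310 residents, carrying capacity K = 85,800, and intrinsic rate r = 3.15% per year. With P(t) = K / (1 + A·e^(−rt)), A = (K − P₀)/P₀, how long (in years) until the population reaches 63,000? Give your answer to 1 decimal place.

t ≈ 125.6 years

A = (85800 − 4310)/4310 = 18.90719
63000 = 85800/(1 + 18.90719·e^(−0.0315t)) → 1 + 18.90719·e^(−0.0315t) = 1.3619
e^(−0.0315t) = 0.019141 → t = ln(52.24356)/0.0315 = 3.95592/0.0315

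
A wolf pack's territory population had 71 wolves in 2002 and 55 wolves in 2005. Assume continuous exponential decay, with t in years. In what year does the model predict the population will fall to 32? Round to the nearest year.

r = ln(55/71) / 3 = -0.25535/3 ≈ -0.085116 per year
t = ln(32/71) / r = -0.79694/-0.085116 ≈ 9.36 years after 2002

year 2011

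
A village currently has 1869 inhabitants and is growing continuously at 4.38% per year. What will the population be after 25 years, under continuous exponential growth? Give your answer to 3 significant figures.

≈ 5,590 inhabitants

P(25) = 1869 · e^(0.0438·25) = 1869 · e^(1.095)
= 1869 · 2.98918 ≈ 5586.78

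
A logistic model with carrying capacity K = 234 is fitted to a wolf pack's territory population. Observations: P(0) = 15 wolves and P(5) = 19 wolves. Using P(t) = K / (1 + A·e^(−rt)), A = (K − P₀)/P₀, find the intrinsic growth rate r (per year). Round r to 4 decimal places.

r ≈ 0.0510 per year

A = (234 − 15)/15 = 14.6
19 = 234/(1 + 14.6·e^(−r·5)) → e^(−5r) = (12.31579 − 1)/14.6 = 0.775054
r = −ln(0.775054)/5 = 0.25482/5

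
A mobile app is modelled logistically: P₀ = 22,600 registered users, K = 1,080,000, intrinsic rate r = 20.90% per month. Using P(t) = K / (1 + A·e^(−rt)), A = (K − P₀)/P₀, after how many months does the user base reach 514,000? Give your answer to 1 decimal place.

A = (1080000 − 22600)/22600 = 46.78761
514000 = 1080000/(1 + 46.78761·e^(−0.209t)) → 1 + 46.78761·e^(−0.209t) = 2.10117
e^(−0.209t) = 0.023535 → t = ln(42.4891)/0.209 = 3.74925/0.209

t ≈ 17.9 months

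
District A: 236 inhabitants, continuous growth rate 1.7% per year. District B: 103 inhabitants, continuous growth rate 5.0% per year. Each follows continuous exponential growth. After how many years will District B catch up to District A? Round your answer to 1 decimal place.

t ≈ 25.1 years

236·e^(0.017t) = 103·e^(0.05t)
236/103 = e^((0.05 − 0.017)t) → ln(2.29126) = 0.033·t
t = 0.8291 / 0.033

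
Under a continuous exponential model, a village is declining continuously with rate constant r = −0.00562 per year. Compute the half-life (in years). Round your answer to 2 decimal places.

half-life = ln(2) / |r| = 0.69315 / 0.00562

half-life ≈ 123.34 years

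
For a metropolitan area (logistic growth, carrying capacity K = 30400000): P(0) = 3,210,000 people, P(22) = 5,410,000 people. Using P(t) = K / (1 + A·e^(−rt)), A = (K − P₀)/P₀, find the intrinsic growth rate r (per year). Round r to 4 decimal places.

A = (30400000 − 3210000)/3210000 = 8.4704
5410000 = 30400000/(1 + 8.4704·e^(−r·22)) → e^(−22r) = (5.61922 − 1)/8.4704 = 0.545337
r = −ln(0.545337)/22 = 0.60635/22

r ≈ 0.0276 per year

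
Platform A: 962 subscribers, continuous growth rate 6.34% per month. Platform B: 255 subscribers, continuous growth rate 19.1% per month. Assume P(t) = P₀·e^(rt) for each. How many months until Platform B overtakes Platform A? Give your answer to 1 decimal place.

962·e^(0.0634t) = 255·e^(0.191t)
962/255 = e^((0.191 − 0.0634)t) → ln(3.77255) = 0.1276·t
t = 1.32775 / 0.1276

t ≈ 10.4 months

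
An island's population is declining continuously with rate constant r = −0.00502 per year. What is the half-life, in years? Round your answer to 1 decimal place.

half-life ≈ 138.1 years

half-life = ln(2) / |r| = 0.69315 / 0.00502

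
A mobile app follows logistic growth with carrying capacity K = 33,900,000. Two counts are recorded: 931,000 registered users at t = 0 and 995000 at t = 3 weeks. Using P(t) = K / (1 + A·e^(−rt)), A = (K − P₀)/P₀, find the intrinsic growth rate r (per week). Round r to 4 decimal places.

A = (33900000 − 931000)/931000 = 35.41246
995000 = 33900000/(1 + 35.41246·e^(−r·3)) → e^(−3r) = (34.07035 − 1)/35.41246 = 0.933862
r = −ln(0.933862)/3 = 0.06843/3

r ≈ 0.0228 per week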